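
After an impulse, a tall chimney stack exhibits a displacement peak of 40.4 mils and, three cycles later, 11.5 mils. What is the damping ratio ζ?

0.0665

Logarithmic decrement δ = (1/n)·ln(x₀/x_n) = (1/3)·ln(40.4/11.5) = (1/3)·ln(3.513) = 0.4188.
ζ = δ/√(4π² + δ²) = 0.4188/√(39.48 + 0.175) = 0.4188/6.297 = 0.06651.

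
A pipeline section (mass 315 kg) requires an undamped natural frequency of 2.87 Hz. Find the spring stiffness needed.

ω_n = 2πf_n = 2π × 2.87 = 18.03 rad/s.
k = m·ω_n² = 315 × 18.03² = 315 × 325.2 = 102400 N/m.

102000 N/m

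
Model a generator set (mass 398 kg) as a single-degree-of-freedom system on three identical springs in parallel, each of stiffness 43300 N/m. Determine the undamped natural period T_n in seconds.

0.348 s

Parallel springs add: k_eq = 3 × 43300 = 129900 N/m.
ω_n = √(k_eq/m) = √(129900/398) = √326.4 = 18.07 rad/s.
T_n = 2π/ω_n = 6.283/18.07 = 0.3478 s.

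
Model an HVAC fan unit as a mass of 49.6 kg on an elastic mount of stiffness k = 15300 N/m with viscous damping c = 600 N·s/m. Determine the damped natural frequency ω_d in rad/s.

ω_n = √(k/m) = √(15300/49.6) = 17.56 rad/s.
Critical damping c_c = 2√(k·m) = 2√(15300 × 49.6) = 1742 N·s/m, so ζ = c/c_c = 600/1742 = 0.3444.
ω_d = ω_n√(1 − ζ²) = 17.56 × √(1 − 0.119) = 16.49 rad/s.

16.5 rad/s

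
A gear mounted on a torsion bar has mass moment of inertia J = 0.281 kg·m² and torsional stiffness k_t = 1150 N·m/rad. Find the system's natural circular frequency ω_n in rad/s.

64.0 rad/s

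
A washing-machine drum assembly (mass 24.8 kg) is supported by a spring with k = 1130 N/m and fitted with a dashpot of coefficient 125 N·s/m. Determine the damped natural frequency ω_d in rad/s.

6.26 rad/s

ω_n = √(k/m) = √(1130/24.8) = 6.750 rad/s.
Critical damping c_c = 2√(k·m) = 2√(1130 × 24.8) = 334.8 N·s/m, so ζ = c/c_c = 125/334.8 = 0.3733.
ω_d = ω_n√(1 − ζ²) = 6.750 × √(1 − 0.139) = 6.262 rad/s.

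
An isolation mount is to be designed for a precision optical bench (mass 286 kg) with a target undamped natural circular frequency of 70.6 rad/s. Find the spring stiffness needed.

1430000 N/m

k = m·ω_n² = 286 × 70.60² = 286 × 4984 = 1426000 N/m.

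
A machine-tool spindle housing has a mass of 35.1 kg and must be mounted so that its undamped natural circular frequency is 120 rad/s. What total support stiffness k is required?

k = m·ω_n² = 35.1 × 120.0² = 35.1 × 14400 = 505400 N/m.

505000 N/m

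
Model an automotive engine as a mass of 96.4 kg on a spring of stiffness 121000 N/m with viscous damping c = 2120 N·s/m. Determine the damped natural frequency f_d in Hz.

5.36 Hz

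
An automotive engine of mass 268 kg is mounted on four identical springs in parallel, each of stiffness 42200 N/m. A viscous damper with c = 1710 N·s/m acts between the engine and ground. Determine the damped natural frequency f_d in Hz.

Parallel springs add: k_eq = 4 × 42200 = 168800 N/m.
ω_n = √(k_eq/m) = √(168800/268) = 25.10 rad/s.
Critical damping c_c = 2√(k_eq·m) = 2√(168800 × 268) = 13450 N·s/m, so ζ = c/c_c = 1710/13450 = 0.1271.
ω_d = ω_n√(1 − ζ²) = 25.10 × √(1 − 0.0162) = 24.89 rad/s.
f_d = ω_d/(2π) = 3.962 Hz.

3.96 Hz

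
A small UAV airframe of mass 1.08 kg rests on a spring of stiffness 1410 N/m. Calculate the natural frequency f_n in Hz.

5.75 Hz

ω_n = √(k/m) = √(1410/1.08) = √1306 = 36.13 rad/s.
f_n = ω_n/(2π) = 36.13/6.283 = 5.751 Hz.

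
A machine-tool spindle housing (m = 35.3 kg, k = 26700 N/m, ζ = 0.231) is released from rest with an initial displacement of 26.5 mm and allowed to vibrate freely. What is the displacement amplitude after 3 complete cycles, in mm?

Logarithmic decrement δ = 2πζ/√(1 − ζ²) = 2π × 0.2310/√(1 − 0.0534) = 1.492.
After n cycles, x_n/x₀ = e^(−nδ), so x_3 = 26.5 × e^(−3 × 1.492) = 26.5 × 0.01139 = 0.3018 mm.

0.302 mm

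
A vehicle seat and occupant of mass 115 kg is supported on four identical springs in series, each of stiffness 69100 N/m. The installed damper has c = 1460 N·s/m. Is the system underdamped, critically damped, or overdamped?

Series springs: 1/k_eq = 4/69100, so k_eq = 69100/4 = 17280 N/m.
c_c = 2√(k_eq·m) = 2819 N·s/m; ζ = c/c_c = 1460/2819 = 0.518.
Since ζ < 1 the system is underdamped.

underdamped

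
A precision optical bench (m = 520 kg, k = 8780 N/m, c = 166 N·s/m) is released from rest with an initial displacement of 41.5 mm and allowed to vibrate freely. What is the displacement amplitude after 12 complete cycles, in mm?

2.21 mm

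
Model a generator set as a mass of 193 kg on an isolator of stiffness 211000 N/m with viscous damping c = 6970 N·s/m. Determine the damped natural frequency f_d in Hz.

4.41 Hz

ω_n = √(k/m) = √(211000/193) = 33.06 rad/s.
Critical damping c_c = 2√(k·m) = 2√(211000 × 193) = 12760 N·s/m, so ζ = c/c_c = 6970/12760 = 0.5461.
ω_d = ω_n√(1 − ζ²) = 33.06 × √(1 − 0.298) = 27.70 rad/s.
f_d = ω_d/(2π) = 4.408 Hz.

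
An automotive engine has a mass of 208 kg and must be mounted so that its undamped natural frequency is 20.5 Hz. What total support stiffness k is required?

3450000 N/m

ω_n = 2πf_n = 2π × 20.5 = 128.8 rad/s.
k = m·ω_n² = 208 × 128.8² = 208 × 16590 = 3451000 N/m.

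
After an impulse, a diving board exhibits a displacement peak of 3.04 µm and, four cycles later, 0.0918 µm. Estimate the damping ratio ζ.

0.138

Logarithmic decrement δ = (1/n)·ln(x₀/x_n) = (1/4)·ln(3.04/0.0918) = (1/4)·ln(33.12) = 0.8750.
ζ = δ/√(4π² + δ²) = 0.8750/√(39.48 + 0.766) = 0.8750/6.344 = 0.1379.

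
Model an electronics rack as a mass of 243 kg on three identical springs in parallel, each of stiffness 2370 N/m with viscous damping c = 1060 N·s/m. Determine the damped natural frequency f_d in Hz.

Parallel springs add: k_eq = 3 × 2370 = 7110 N/m.
ω_n = √(k_eq/m) = √(7110/243) = 5.409 rad/s.
Critical damping c_c = 2√(k_eq·m) = 2√(7110 × 243) = 2629 N·s/m, so ζ = c/c_c = 1060/2629 = 0.4032.
ω_d = ω_n√(1 − ζ²) = 5.409 × √(1 − 0.163) = 4.950 rad/s.
f_d = ω_d/(2π) = 0.7878 Hz.

0.788 Hz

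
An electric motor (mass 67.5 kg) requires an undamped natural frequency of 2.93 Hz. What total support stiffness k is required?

22900 N/m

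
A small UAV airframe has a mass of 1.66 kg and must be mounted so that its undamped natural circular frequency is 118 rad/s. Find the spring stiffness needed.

k = m·ω_n² = 1.66 × 118.0² = 1.66 × 13920 = 23110 N/m.

23100 N/m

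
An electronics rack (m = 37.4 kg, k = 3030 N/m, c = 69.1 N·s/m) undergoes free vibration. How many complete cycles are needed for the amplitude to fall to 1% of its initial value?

ζ = c/(2√(km)) = 69.1/(2√(3030 × 37.4)) = 69.1/673.3 = 0.1026.
Logarithmic decrement δ = 2πζ/√(1 − ζ²) = 2π × 0.1026/√(1 − 0.0105) = 0.6483.
x_n/x₀ = e^(−nδ) ≤ 0.01; take ln: n ≥ ln(1/0.01)/δ = 4.605/0.6483 = 7.104.
So 8 complete cycles are required.

8 cycles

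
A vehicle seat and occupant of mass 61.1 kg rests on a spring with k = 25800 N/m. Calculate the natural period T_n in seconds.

ω_n = √(k/m) = √(25800/61.1) = √422.3 = 20.55 rad/s.
T_n = 2π/ω_n = 6.283/20.55 = 0.3058 s.

0.306 s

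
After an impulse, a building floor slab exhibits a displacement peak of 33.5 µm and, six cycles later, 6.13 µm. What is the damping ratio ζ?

0.0450

Logarithmic decrement δ = (1/n)·ln(x₀/x_n) = (1/6)·ln(33.5/6.13) = (1/6)·ln(5.465) = 0.2831.
ζ = δ/√(4π² + δ²) = 0.2831/√(39.48 + 0.0801) = 0.2831/6.290 = 0.04500.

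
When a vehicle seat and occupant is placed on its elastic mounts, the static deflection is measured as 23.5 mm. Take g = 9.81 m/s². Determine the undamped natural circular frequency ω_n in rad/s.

20.4 rad/s

ω_n = √(g/δ_st) = √(9.81/0.0235) = √417.4 = 20.43 rad/s.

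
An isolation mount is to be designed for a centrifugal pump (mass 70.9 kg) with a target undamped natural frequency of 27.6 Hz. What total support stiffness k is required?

ω_n = 2πf_n = 2π × 27.6 = 173.4 rad/s.
k = m·ω_n² = 70.9 × 173.4² = 70.9 × 30070 = 2132000 N/m.

2130000 N/m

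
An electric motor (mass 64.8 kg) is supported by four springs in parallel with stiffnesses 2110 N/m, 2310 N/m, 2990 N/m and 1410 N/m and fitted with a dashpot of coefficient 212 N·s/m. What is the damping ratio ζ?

0.140

Parallel springs add: k_eq = 2110 + 2310 + 2990 + 1410 = 8820 N/m.
ω_n = √(k_eq/m) = √(8820/64.8) = 11.67 rad/s.
Critical damping c_c = 2√(k_eq·m) = 2√(8820 × 64.8) = 1512 N·s/m, so ζ = c/c_c = 212/1512 = 0.1402.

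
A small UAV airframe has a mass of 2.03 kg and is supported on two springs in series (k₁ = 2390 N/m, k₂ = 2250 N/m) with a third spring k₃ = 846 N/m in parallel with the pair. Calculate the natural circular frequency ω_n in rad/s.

Series pair: k_s = k₁k₂/(k₁+k₂) = (2390)(2250)/(2390 + 2250) = 1159 N/m. In parallel with k₃: k_eq = 1159 + 846 = 2005 N/m.
ω_n = √(k_eq/m) = √(2005/2.03) = √987.7 = 31.43 rad/s.

31.4 rad/s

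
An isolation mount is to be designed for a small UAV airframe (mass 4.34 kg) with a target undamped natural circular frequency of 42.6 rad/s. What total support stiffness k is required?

k = m·ω_n² = 4.34 × 42.60² = 4.34 × 1815 = 7876 N/m.

7880 N/m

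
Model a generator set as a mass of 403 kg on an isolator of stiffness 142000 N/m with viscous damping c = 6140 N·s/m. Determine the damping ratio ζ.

0.406

ω_n = √(k/m) = √(142000/403) = 18.77 rad/s.
Critical damping c_c = 2√(k·m) = 2√(142000 × 403) = 15130 N·s/m, so ζ = c/c_c = 6140/15130 = 0.4058.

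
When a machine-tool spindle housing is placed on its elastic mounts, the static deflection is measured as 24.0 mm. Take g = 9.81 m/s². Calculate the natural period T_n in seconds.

0.311 s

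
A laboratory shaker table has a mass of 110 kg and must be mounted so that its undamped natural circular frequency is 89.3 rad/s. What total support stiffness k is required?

k = m·ω_n² = 110 × 89.30² = 110 × 7974 = 877200 N/m.

877000 N/m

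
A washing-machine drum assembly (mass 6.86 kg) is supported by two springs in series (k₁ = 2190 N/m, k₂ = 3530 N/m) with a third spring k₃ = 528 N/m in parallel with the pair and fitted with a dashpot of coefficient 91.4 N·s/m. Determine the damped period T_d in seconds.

0.415 s

Series pair: k_s = k₁k₂/(k₁+k₂) = (2190)(3530)/(2190 + 3530) = 1352 N/m. In parallel with k₃: k_eq = 1352 + 528 = 1880 N/m.
ω_n = √(k_eq/m) = √(1880/6.86) = 16.55 rad/s.
Critical damping c_c = 2√(k_eq·m) = 2√(1880 × 6.86) = 227.1 N·s/m, so ζ = c/c_c = 91.4/227.1 = 0.4025.
ω_d = ω_n√(1 − ζ²) = 16.55 × √(1 − 0.162) = 15.15 rad/s.
T_d = 2π/ω_d = 0.4147 s.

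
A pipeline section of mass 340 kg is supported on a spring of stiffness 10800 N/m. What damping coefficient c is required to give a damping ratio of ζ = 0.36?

1380 N·s/m

c_c = 2√(k·m) = 2√(10800 × 340) = 3832 N·s/m.
c = ζ·c_c = 0.36 × 3832 = 1380 N·s/m.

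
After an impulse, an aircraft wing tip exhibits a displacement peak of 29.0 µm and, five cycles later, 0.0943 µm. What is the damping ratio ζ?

Logarithmic decrement δ = (1/n)·ln(x₀/x_n) = (1/5)·ln(29.0/0.0943) = (1/5)·ln(307.5) = 1.146.
ζ = δ/√(4π² + δ²) = 1.146/√(39.48 + 1.31) = 1.146/6.387 = 0.1794.

0.179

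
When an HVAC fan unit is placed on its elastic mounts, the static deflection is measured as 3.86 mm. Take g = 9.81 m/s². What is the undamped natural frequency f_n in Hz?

ω_n = √(g/δ_st) = √(9.81/0.00386) = √2541 = 50.41 rad/s.
f_n = ω_n/(2π) = 50.41/6.283 = 8.023 Hz.

8.02 Hz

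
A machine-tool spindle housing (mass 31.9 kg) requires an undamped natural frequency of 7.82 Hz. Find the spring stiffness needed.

77000 N/m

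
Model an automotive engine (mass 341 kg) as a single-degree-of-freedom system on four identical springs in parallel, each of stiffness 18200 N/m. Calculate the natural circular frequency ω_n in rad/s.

Parallel springs add: k_eq = 4 × 18200 = 72800 N/m.
ω_n = √(k_eq/m) = √(72800/341) = √213.5 = 14.61 rad/s.

14.6 rad/s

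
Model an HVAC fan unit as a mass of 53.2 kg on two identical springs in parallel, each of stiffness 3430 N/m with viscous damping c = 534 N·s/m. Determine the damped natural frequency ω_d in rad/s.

10.2 rad/s

Parallel springs add: k_eq = 2 × 3430 = 6860 N/m.
ω_n = √(k_eq/m) = √(6860/53.2) = 11.36 rad/s.
Critical damping c_c = 2√(k_eq·m) = 2√(6860 × 53.2) = 1208 N·s/m, so ζ = c/c_c = 534/1208 = 0.4420.
ω_d = ω_n√(1 − ζ²) = 11.36 × √(1 − 0.195) = 10.19 rad/s.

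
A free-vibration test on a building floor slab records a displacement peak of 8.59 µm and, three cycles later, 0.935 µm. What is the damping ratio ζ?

0.117

Logarithmic decrement δ = (1/n)·ln(x₀/x_n) = (1/3)·ln(8.59/0.935) = (1/3)·ln(9.187) = 0.7393.
ζ = δ/√(4π² + δ²) = 0.7393/√(39.48 + 0.547) = 0.7393/6.327 = 0.1169.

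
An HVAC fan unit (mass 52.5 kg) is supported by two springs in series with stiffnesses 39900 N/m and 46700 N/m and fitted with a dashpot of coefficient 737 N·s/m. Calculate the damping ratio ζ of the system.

0.347

Series springs: 1/k_eq = 1/39900 + 1/46700 = 4.648×10^-5, so k_eq = 21520 N/m.
ω_n = √(k_eq/m) = √(21520/52.5) = 20.24 rad/s.
Critical damping c_c = 2√(k_eq·m) = 2√(21520 × 52.5) = 2126 N·s/m, so ζ = c/c_c = 737/2126 = 0.3467.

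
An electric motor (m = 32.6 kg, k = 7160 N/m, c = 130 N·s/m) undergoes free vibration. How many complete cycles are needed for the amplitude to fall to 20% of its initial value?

2 cycles

ζ = c/(2√(km)) = 130/(2√(7160 × 32.6)) = 130/966.3 = 0.1345.
Logarithmic decrement δ = 2πζ/√(1 − ζ²) = 2π × 0.1345/√(1 − 0.0181) = 0.8531.
x_n/x₀ = e^(−nδ) ≤ 0.2; take ln: n ≥ ln(1/0.2)/δ = 1.609/0.8531 = 1.887.
So 2 complete cycles are required.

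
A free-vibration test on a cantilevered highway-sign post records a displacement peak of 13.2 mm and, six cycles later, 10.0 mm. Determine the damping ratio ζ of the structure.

0.00736

Logarithmic decrement δ = (1/n)·ln(x₀/x_n) = (1/6)·ln(13.2/10.0) = (1/6)·ln(1.320) = 0.04627.
ζ = δ/√(4π² + δ²) = 0.04627/√(39.48 + 0.00214) = 0.04627/6.283 = 0.007364.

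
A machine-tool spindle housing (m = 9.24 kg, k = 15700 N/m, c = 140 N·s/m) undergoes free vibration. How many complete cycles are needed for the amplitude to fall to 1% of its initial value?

4 cycles

ζ = c/(2√(km)) = 140/(2√(15700 × 9.24)) = 140/761.8 = 0.1838.
Logarithmic decrement δ = 2πζ/√(1 − ζ²) = 2π × 0.1838/√(1 − 0.0338) = 1.175.
x_n/x₀ = e^(−nδ) ≤ 0.01; take ln: n ≥ ln(1/0.01)/δ = 4.605/1.175 = 3.920.
So 4 complete cycles are required.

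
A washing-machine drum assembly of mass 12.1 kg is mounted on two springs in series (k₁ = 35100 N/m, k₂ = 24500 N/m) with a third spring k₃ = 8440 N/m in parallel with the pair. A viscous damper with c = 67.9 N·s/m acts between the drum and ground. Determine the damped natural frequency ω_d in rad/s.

Series pair: k_s = k₁k₂/(k₁+k₂) = (35100)(24500)/(35100 + 24500) = 14430 N/m. In parallel with k₃: k_eq = 14430 + 8440 = 22870 N/m.
ω_n = √(k_eq/m) = √(22870/12.1) = 43.47 rad/s.
Critical damping c_c = 2√(k_eq·m) = 2√(22870 × 12.1) = 1052 N·s/m, so ζ = c/c_c = 67.9/1052 = 0.06454.
ω_d = ω_n√(1 − ζ²) = 43.47 × √(1 − 0.00417) = 43.38 rad/s.

43.4 rad/s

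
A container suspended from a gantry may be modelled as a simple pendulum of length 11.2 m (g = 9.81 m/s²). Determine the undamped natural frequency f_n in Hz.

0.149 Hz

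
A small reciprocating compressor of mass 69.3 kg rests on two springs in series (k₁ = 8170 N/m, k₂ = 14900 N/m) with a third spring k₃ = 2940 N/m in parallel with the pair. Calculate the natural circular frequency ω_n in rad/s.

10.9 rad/s

Series pair: k_s = k₁k₂/(k₁+k₂) = (8170)(14900)/(8170 + 14900) = 5277 N/m. In parallel with k₃: k_eq = 5277 + 2940 = 8217 N/m.
ω_n = √(k_eq/m) = √(8217/69.3) = √118.6 = 10.89 rad/s.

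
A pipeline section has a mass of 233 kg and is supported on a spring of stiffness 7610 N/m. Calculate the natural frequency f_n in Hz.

0.910 Hz

ω_n = √(k/m) = √(7610/233) = √32.66 = 5.715 rad/s.
f_n = ω_n/(2π) = 5.715/6.283 = 0.9096 Hz.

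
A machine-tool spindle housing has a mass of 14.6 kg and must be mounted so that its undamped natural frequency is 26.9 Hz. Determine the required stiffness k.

ω_n = 2πf_n = 2π × 26.9 = 169.0 rad/s.
k = m·ω_n² = 14.6 × 169.0² = 14.6 × 28570 = 417100 N/m.

417000 N/m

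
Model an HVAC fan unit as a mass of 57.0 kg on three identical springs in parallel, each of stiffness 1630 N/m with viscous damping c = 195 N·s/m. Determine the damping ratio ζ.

Parallel springs add: k_eq = 3 × 1630 = 4890 N/m.
ω_n = √(k_eq/m) = √(4890/57.0) = 9.262 rad/s.
Critical damping c_c = 2√(k_eq·m) = 2√(4890 × 57.0) = 1056 N·s/m, so ζ = c/c_c = 195/1056 = 0.1847.

0.185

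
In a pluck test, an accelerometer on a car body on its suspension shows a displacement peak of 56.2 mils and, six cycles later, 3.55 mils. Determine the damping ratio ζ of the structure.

0.0731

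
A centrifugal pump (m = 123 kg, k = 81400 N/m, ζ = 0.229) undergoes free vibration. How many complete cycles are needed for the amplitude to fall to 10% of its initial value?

Logarithmic decrement δ = 2πζ/√(1 − ζ²) = 2π × 0.2290/√(1 − 0.0524) = 1.478.
x_n/x₀ = e^(−nδ) ≤ 0.1; take ln: n ≥ ln(1/0.1)/δ = 2.303/1.478 = 1.558.
So 2 complete cycles are required.

2 cycles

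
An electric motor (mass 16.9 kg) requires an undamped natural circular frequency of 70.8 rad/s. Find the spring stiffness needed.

k = m·ω_n² = 16.9 × 70.80² = 16.9 × 5013 = 84710 N/m.

84700 N/m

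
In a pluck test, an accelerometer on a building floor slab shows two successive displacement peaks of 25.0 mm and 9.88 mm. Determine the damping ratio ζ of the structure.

Logarithmic decrement δ = (1/n)·ln(x₀/x_n) = (1/1)·ln(25.0/9.88) = (1/1)·ln(2.530) = 0.9284.
ζ = δ/√(4π² + δ²) = 0.9284/√(39.48 + 0.862) = 0.9284/6.351 = 0.1462.

0.146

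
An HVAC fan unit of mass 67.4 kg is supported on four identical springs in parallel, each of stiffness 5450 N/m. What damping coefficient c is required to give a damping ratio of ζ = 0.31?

752 N·s/m

Parallel springs add: k_eq = 4 × 5450 = 21800 N/m.
c_c = 2√(k_eq·m) = 2√(21800 × 67.4) = 2424 N·s/m.
c = ζ·c_c = 0.31 × 2424 = 751.5 N·s/m.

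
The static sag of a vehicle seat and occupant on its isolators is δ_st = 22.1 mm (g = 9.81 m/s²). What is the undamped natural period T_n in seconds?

ω_n = √(g/δ_st) = √(9.81/0.0221) = √443.9 = 21.07 rad/s.
T_n = 2π/ω_n = 6.283/21.07 = 0.2982 s.

0.298 s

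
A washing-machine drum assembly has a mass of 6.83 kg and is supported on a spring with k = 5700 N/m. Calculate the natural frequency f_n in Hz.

ω_n = √(k/m) = √(5700/6.83) = √834.6 = 28.89 rad/s.
f_n = ω_n/(2π) = 28.89/6.283 = 4.598 Hz.

4.60 Hz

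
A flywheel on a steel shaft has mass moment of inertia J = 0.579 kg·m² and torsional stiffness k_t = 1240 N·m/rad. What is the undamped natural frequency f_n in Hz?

7.37 Hz

ω_n = √(k_t/J) = √(1240/0.579) = √2142 = 46.28 rad/s.
f_n = ω_n/(2π) = 46.28/6.283 = 7.365 Hz.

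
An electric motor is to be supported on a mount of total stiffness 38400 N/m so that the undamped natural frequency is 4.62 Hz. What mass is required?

45.6 kg

ω_n = 2πf_n = 2π × 4.62 = 29.03 rad/s.
m = k/ω_n² = 38400/29.03² = 38400/842.6 = 45.57 kg.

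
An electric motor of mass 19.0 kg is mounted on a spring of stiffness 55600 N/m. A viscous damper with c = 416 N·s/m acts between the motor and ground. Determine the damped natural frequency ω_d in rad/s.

53.0 rad/s

ω_n = √(k/m) = √(55600/19.0) = 54.10 rad/s.
Critical damping c_c = 2√(k·m) = 2√(55600 × 19.0) = 2056 N·s/m, so ζ = c/c_c = 416/2056 = 0.2024.
ω_d = ω_n√(1 − ζ²) = 54.10 × √(1 − 0.0410) = 52.98 rad/s.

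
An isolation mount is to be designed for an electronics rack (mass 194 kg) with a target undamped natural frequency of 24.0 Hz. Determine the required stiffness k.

4410000 N/m

ω_n = 2πf_n = 2π × 24.0 = 150.8 rad/s.
k = m·ω_n² = 194 × 150.8² = 194 × 22740 = 4411000 N/m.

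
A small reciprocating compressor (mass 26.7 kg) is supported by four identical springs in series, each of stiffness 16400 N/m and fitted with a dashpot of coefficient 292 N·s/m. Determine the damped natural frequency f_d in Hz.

1.77 Hz

Series springs: 1/k_eq = 4/16400, so k_eq = 16400/4 = 4100 N/m.
ω_n = √(k_eq/m) = √(4100/26.7) = 12.39 rad/s.
Critical damping c_c = 2√(k_eq·m) = 2√(4100 × 26.7) = 661.7 N·s/m, so ζ = c/c_c = 292/661.7 = 0.4413.
ω_d = ω_n√(1 − ζ²) = 12.39 × √(1 − 0.195) = 11.12 rad/s.
f_d = ω_d/(2π) = 1.770 Hz.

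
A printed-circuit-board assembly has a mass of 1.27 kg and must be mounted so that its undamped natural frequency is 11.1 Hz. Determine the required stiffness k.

ω_n = 2πf_n = 2π × 11.1 = 69.74 rad/s.
k = m·ω_n² = 1.27 × 69.74² = 1.27 × 4864 = 6177 N/m.

6180 N/m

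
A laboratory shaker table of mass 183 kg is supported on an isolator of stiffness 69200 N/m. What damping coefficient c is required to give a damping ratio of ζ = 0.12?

c_c = 2√(k·m) = 2√(69200 × 183) = 7117 N·s/m.
c = ζ·c_c = 0.12 × 7117 = 854.1 N·s/m.

854 N·s/m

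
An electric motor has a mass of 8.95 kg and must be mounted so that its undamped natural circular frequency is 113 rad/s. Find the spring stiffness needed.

k = m·ω_n² = 8.95 × 113.0² = 8.95 × 12770 = 114300 N/m.

114000 N/m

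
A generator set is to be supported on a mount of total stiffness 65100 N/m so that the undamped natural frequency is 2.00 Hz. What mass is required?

ω_n = 2πf_n = 2π × 2.00 = 12.57 rad/s.
m = k/ω_n² = 65100/12.57² = 65100/157.9 = 412.3 kg.

412 kg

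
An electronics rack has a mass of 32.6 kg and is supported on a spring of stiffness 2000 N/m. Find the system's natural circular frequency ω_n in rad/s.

7.83 rad/s

ω_n = √(k/m) = √(2000/32.6) = √61.35 = 7.833 rad/s.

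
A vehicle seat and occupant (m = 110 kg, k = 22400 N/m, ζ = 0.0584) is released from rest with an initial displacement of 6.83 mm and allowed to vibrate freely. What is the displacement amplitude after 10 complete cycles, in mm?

Logarithmic decrement δ = 2πζ/√(1 − ζ²) = 2π × 0.05840/√(1 − 0.00341) = 0.3676.
After n cycles, x_n/x₀ = e^(−nδ), so x_10 = 6.83 × e^(−10 × 0.3676) = 6.83 × 0.02533 = 0.1730 mm.

0.173 mm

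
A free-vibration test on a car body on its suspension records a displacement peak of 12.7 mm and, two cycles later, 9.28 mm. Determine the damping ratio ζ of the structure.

0.0250

Logarithmic decrement δ = (1/n)·ln(x₀/x_n) = (1/2)·ln(12.7/9.28) = (1/2)·ln(1.369) = 0.1569.
ζ = δ/√(4π² + δ²) = 0.1569/√(39.48 + 0.0246) = 0.1569/6.285 = 0.02496.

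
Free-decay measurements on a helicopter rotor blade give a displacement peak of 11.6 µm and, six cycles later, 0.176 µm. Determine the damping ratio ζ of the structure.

0.110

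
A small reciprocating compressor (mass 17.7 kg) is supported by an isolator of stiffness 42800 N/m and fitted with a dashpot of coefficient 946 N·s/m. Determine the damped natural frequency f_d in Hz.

ω_n = √(k/m) = √(42800/17.7) = 49.17 rad/s.
Critical damping c_c = 2√(k·m) = 2√(42800 × 17.7) = 1741 N·s/m, so ζ = c/c_c = 946/1741 = 0.5434.
ω_d = ω_n√(1 − ζ²) = 49.17 × √(1 − 0.295) = 41.28 rad/s.
f_d = ω_d/(2π) = 6.570 Hz.

6.57 Hz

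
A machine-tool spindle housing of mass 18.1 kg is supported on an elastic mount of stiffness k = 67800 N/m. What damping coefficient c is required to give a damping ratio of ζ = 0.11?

244 N·s/m

c_c = 2√(k·m) = 2√(67800 × 18.1) = 2216 N·s/m.
c = ζ·c_c = 0.11 × 2216 = 243.7 N·s/m.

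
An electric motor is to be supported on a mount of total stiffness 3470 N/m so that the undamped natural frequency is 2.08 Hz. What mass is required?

20.3 kg

ω_n = 2πf_n = 2π × 2.08 = 13.07 rad/s.
m = k/ω_n² = 3470/13.07² = 3470/170.8 = 20.32 kg.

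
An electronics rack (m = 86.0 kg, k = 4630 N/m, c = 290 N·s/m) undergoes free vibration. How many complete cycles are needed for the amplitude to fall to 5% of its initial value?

3 cycles

ζ = c/(2√(km)) = 290/(2√(4630 × 86.0)) = 290/1262 = 0.2298.
Logarithmic decrement δ = 2πζ/√(1 − ζ²) = 2π × 0.2298/√(1 − 0.0528) = 1.484.
x_n/x₀ = e^(−nδ) ≤ 0.05; take ln: n ≥ ln(1/0.05)/δ = 2.996/1.484 = 2.019.
So 3 complete cycles are required.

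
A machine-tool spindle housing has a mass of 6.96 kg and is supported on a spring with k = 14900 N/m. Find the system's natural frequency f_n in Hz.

ω_n = √(k/m) = √(14900/6.96) = √2141 = 46.27 rad/s.
f_n = ω_n/(2π) = 46.27/6.283 = 7.364 Hz.

7.36 Hz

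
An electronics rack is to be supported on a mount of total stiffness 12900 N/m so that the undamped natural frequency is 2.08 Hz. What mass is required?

ω_n = 2πf_n = 2π × 2.08 = 13.07 rad/s.
m = k/ω_n² = 12900/13.07² = 12900/170.8 = 75.53 kg.

75.5 kg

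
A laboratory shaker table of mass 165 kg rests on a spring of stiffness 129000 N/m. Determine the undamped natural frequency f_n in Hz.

ω_n = √(k/m) = √(129000/165) = √781.8 = 27.96 rad/s.
f_n = ω_n/(2π) = 27.96/6.283 = 4.450 Hz.

4.45 Hz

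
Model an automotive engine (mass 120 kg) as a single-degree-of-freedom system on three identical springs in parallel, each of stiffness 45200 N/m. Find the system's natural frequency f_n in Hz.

Parallel springs add: k_eq = 3 × 45200 = 135600 N/m.
ω_n = √(k_eq/m) = √(135600/120) = √1130 = 33.62 rad/s.
f_n = ω_n/(2π) = 33.62/6.283 = 5.350 Hz.

5.35 Hz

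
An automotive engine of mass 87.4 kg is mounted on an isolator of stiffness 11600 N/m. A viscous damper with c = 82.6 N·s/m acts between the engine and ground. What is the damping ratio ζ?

ω_n = √(k/m) = √(11600/87.4) = 11.52 rad/s.
Critical damping c_c = 2√(k·m) = 2√(11600 × 87.4) = 2014 N·s/m, so ζ = c/c_c = 82.6/2014 = 0.04102.

0.0410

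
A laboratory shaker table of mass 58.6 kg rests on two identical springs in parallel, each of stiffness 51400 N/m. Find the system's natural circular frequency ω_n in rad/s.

Parallel springs add: k_eq = 2 × 51400 = 102800 N/m.
ω_n = √(k_eq/m) = √(102800/58.6) = √1754 = 41.88 rad/s.

41.9 rad/s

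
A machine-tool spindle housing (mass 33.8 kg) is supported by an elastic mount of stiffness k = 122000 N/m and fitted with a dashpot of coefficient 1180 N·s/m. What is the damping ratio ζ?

0.291

ω_n = √(k/m) = √(122000/33.8) = 60.08 rad/s.
Critical damping c_c = 2√(k·m) = 2√(122000 × 33.8) = 4061 N·s/m, so ζ = c/c_c = 1180/4061 = 0.2905.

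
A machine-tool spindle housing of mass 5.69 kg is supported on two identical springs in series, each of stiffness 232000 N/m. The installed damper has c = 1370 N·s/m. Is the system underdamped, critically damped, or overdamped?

underdamped

Series springs: 1/k_eq = 2/232000, so k_eq = 232000/2 = 116000 N/m.
c_c = 2√(k_eq·m) = 1625 N·s/m; ζ = c/c_c = 1370/1625 = 0.843.
Since ζ < 1 the system is underdamped.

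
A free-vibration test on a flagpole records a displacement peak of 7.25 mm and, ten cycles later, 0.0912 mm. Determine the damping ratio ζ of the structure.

0.0695

Logarithmic decrement δ = (1/n)·ln(x₀/x_n) = (1/10)·ln(7.25/0.0912) = (1/10)·ln(79.50) = 0.4376.
ζ = δ/√(4π² + δ²) = 0.4376/√(39.48 + 0.191) = 0.4376/6.298 = 0.06947.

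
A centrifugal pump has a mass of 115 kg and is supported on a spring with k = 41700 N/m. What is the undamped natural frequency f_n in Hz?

3.03 Hz

ω_n = √(k/m) = √(41700/115) = √362.6 = 19.04 rad/s.
f_n = ω_n/(2π) = 19.04/6.283 = 3.031 Hz.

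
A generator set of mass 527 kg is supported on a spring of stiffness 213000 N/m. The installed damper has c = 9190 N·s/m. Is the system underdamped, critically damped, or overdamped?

underdamped

c_c = 2√(k·m) = 21190 N·s/m; ζ = c/c_c = 9190/21190 = 0.434.
Since ζ < 1 the system is underdamped.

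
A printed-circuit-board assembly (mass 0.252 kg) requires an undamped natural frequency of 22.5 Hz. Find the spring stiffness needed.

ω_n = 2πf_n = 2π × 22.5 = 141.4 rad/s.
k = m·ω_n² = 0.252 × 141.4² = 0.252 × 19990 = 5036 N/m.

5040 N/m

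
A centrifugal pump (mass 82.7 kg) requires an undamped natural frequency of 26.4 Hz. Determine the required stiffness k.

2280000 N/m

ω_n = 2πf_n = 2π × 26.4 = 165.9 rad/s.
k = m·ω_n² = 82.7 × 165.9² = 82.7 × 27510 = 2275000 N/m.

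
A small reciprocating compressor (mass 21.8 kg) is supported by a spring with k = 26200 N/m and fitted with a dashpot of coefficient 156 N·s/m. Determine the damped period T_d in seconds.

0.182 s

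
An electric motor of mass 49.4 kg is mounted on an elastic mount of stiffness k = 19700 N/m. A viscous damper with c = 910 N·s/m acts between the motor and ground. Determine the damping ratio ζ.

ω_n = √(k/m) = √(19700/49.4) = 19.97 rad/s.
Critical damping c_c = 2√(k·m) = 2√(19700 × 49.4) = 1973 N·s/m, so ζ = c/c_c = 910/1973 = 0.4612.

0.461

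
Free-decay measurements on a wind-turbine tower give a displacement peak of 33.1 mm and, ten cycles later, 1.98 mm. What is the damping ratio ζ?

Logarithmic decrement δ = (1/n)·ln(x₀/x_n) = (1/10)·ln(33.1/1.98) = (1/10)·ln(16.72) = 0.2816.
ζ = δ/√(4π² + δ²) = 0.2816/√(39.48 + 0.0793) = 0.2816/6.289 = 0.04478.

0.0448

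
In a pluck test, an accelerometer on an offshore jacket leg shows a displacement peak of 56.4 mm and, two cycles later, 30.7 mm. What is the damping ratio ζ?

0.0483

Logarithmic decrement δ = (1/n)·ln(x₀/x_n) = (1/2)·ln(56.4/30.7) = (1/2)·ln(1.837) = 0.3041.
ζ = δ/√(4π² + δ²) = 0.3041/√(39.48 + 0.0925) = 0.3041/6.291 = 0.04834.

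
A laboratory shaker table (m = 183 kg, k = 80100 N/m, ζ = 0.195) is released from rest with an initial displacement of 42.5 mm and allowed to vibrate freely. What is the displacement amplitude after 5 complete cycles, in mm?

Logarithmic decrement δ = 2πζ/√(1 − ζ²) = 2π × 0.1950/√(1 − 0.0380) = 1.249.
After n cycles, x_n/x₀ = e^(−nδ), so x_5 = 42.5 × e^(−5 × 1.249) = 42.5 × 0.001938 = 0.08237 mm.

0.0824 mm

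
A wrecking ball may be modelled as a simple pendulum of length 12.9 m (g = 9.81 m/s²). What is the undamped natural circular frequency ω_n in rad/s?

For a simple pendulum ω_n = √(g/L) = √(9.81/12.9) = √0.7605 = 0.8720 rad/s.

0.872 rad/s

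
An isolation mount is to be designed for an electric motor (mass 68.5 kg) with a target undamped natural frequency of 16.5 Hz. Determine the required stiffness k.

ω_n = 2πf_n = 2π × 16.5 = 103.7 rad/s.
k = m·ω_n² = 68.5 × 103.7² = 68.5 × 10750 = 736200 N/m.

736000 N/m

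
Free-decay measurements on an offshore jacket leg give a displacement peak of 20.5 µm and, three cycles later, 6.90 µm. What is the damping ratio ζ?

Logarithmic decrement δ = (1/n)·ln(x₀/x_n) = (1/3)·ln(20.5/6.90) = (1/3)·ln(2.971) = 0.3630.
ζ = δ/√(4π² + δ²) = 0.3630/√(39.48 + 0.132) = 0.3630/6.294 = 0.05767.

0.0577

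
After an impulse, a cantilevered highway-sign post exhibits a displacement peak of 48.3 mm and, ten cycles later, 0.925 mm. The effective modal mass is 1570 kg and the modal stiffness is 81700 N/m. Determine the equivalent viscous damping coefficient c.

1420 N·s/m

Logarithmic decrement δ = (1/n)·ln(x₀/x_n) = (1/10)·ln(48.3/0.925) = (1/10)·ln(52.22) = 0.3955.
ζ = δ/√(4π² + δ²) = 0.3955/√(39.48 + 0.156) = 0.3955/6.296 = 0.06283.
c = ζ · 2√(km) = 0.06283 × 2√(81700 × 1570) = 0.06283 × 22650 = 1423 N·s/m.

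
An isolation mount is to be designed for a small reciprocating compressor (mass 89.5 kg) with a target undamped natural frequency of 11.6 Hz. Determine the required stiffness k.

475000 N/m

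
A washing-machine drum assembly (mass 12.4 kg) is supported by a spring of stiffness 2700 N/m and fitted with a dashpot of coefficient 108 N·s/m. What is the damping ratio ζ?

ω_n = √(k/m) = √(2700/12.4) = 14.76 rad/s.
Critical damping c_c = 2√(k·m) = 2√(2700 × 12.4) = 366.0 N·s/m, so ζ = c/c_c = 108/366.0 = 0.2951.

0.295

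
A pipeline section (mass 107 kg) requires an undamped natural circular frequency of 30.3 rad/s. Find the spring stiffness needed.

k = m·ω_n² = 107 × 30.30² = 107 × 918.1 = 98240 N/m.

98200 N/m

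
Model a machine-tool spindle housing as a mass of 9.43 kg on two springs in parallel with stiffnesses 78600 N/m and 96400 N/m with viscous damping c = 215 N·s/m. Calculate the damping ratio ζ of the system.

0.0837

Parallel springs add: k_eq = 78600 + 96400 = 175000 N/m.
ω_n = √(k_eq/m) = √(175000/9.43) = 136.2 rad/s.
Critical damping c_c = 2√(k_eq·m) = 2√(175000 × 9.43) = 2569 N·s/m, so ζ = c/c_c = 215/2569 = 0.08368.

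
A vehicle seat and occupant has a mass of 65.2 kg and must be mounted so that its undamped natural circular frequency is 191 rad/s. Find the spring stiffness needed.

k = m·ω_n² = 65.2 × 191.0² = 65.2 × 36480 = 2379000 N/m.

2380000 N/m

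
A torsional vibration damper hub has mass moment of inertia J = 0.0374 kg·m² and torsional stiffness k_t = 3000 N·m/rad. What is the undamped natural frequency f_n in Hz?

45.1 Hz

ω_n = √(k_t/J) = √(3000/0.0374) = √80210 = 283.2 rad/s.
f_n = ω_n/(2π) = 283.2/6.283 = 45.08 Hz.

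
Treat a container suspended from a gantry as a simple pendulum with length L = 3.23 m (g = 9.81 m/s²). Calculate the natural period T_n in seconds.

For a simple pendulum ω_n = √(g/L) = √(9.81/3.23) = √3.037 = 1.743 rad/s.
T_n = 2π/ω_n = 6.283/1.743 = 3.605 s.

3.61 s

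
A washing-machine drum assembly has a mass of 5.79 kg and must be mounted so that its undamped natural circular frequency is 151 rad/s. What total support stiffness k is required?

132000 N/m

k = m·ω_n² = 5.79 × 151.0² = 5.79 × 22800 = 132000 N/m.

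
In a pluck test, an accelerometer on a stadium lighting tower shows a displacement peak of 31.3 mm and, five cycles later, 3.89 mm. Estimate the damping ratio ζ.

0.0662

Logarithmic decrement δ = (1/n)·ln(x₀/x_n) = (1/5)·ln(31.3/3.89) = (1/5)·ln(8.046) = 0.4170.
ζ = δ/√(4π² + δ²) = 0.4170/√(39.48 + 0.174) = 0.4170/6.297 = 0.06623.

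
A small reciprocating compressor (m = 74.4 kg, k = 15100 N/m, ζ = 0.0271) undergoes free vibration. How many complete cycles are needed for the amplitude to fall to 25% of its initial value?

9 cycles

Logarithmic decrement δ = 2πζ/√(1 − ζ²) = 2π × 0.02710/√(1 − 0.000734) = 0.1703.
x_n/x₀ = e^(−nδ) ≤ 0.25; take ln: n ≥ ln(1/0.25)/δ = 1.386/0.1703 = 8.139.
So 9 complete cycles are required.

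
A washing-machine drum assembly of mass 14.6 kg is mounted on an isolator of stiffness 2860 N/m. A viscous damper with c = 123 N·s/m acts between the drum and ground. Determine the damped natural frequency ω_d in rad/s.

13.3 rad/s

ω_n = √(k/m) = √(2860/14.6) = 14.00 rad/s.
Critical damping c_c = 2√(k·m) = 2√(2860 × 14.6) = 408.7 N·s/m, so ζ = c/c_c = 123/408.7 = 0.3010.
ω_d = ω_n√(1 − ζ²) = 14.00 × √(1 − 0.0906) = 13.35 rad/s.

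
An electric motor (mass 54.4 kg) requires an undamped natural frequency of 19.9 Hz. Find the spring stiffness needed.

850000 N/m

ω_n = 2πf_n = 2π × 19.9 = 125.0 rad/s.
k = m·ω_n² = 54.4 × 125.0² = 54.4 × 15630 = 850500 N/m.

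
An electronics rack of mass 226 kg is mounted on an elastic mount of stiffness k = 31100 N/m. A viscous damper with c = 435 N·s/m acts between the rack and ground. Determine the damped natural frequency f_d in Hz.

1.86 Hz

ω_n = √(k/m) = √(31100/226) = 11.73 rad/s.
Critical damping c_c = 2√(k·m) = 2√(31100 × 226) = 5302 N·s/m, so ζ = c/c_c = 435/5302 = 0.08204.
ω_d = ω_n√(1 − ζ²) = 11.73 × √(1 − 0.00673) = 11.69 rad/s.
f_d = ω_d/(2π) = 1.861 Hz.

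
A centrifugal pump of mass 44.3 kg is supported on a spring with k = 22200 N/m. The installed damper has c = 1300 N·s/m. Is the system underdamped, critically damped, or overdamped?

c_c = 2√(k·m) = 1983 N·s/m; ζ = c/c_c = 1300/1983 = 0.655.
Since ζ < 1 the system is underdamped.

underdamped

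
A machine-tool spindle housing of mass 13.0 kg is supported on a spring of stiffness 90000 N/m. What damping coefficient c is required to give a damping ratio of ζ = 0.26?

562 N·s/m

c_c = 2√(k·m) = 2√(90000 × 13.0) = 2163 N·s/m.
c = ζ·c_c = 0.26 × 2163 = 562.5 N·s/m.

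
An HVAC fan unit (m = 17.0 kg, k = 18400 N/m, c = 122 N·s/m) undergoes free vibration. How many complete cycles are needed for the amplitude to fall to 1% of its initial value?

7 cycles

ζ = c/(2√(km)) = 122/(2√(18400 × 17.0)) = 122/1119 = 0.1091.
Logarithmic decrement δ = 2πζ/√(1 − ζ²) = 2π × 0.1091/√(1 − 0.0119) = 0.6894.
x_n/x₀ = e^(−nδ) ≤ 0.01; take ln: n ≥ ln(1/0.01)/δ = 4.605/0.6894 = 6.680.
So 7 complete cycles are required.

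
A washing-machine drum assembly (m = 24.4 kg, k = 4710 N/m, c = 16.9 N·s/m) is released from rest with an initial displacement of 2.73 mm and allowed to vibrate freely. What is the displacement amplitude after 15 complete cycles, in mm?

0.260 mm

ζ = c/(2√(km)) = 16.9/(2√(4710 × 24.4)) = 16.9/678.0 = 0.02493.
Logarithmic decrement δ = 2πζ/√(1 − ζ²) = 2π × 0.02493/√(1 − 0.000621) = 0.1567.
After n cycles, x_n/x₀ = e^(−nδ), so x_15 = 2.73 × e^(−15 × 0.1567) = 2.73 × 0.09537 = 0.2604 mm.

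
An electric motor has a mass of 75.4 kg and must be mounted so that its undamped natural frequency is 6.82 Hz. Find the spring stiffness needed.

138000 N/m

ω_n = 2πf_n = 2π × 6.82 = 42.85 rad/s.
k = m·ω_n² = 75.4 × 42.85² = 75.4 × 1836 = 138500 N/m.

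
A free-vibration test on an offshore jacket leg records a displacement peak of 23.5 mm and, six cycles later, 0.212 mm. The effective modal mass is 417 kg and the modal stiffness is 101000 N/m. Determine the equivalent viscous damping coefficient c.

1610 N·s/m

Logarithmic decrement δ = (1/n)·ln(x₀/x_n) = (1/6)·ln(23.5/0.212) = (1/6)·ln(110.8) = 0.7847.
ζ = δ/√(4π² + δ²) = 0.7847/√(39.48 + 0.616) = 0.7847/6.332 = 0.1239.
c = ζ · 2√(km) = 0.1239 × 2√(101000 × 417) = 0.1239 × 12980 = 1608 N·s/m.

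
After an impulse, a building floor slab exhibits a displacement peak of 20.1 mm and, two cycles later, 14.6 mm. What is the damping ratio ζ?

0.0254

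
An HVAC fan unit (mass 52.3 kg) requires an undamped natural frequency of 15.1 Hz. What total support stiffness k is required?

ω_n = 2πf_n = 2π × 15.1 = 94.88 rad/s.
k = m·ω_n² = 52.3 × 94.88² = 52.3 × 9001 = 470800 N/m.

471000 N/m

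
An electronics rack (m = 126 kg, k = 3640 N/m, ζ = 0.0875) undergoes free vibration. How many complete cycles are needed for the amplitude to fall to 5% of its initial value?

6 cycles

Logarithmic decrement δ = 2πζ/√(1 − ζ²) = 2π × 0.08750/√(1 − 0.00766) = 0.5519.
x_n/x₀ = e^(−nδ) ≤ 0.05; take ln: n ≥ ln(1/0.05)/δ = 2.996/0.5519 = 5.428.
So 6 complete cycles are required.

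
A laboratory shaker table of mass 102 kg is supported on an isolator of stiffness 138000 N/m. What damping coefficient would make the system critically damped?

7500 N·s/m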